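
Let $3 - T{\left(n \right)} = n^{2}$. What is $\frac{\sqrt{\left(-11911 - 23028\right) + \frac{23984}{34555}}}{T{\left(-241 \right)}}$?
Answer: $- \frac{i \sqrt{41718015178355}}{2006885290} \approx - 0.0032184 i$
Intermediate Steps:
$T{\left(n \right)} = 3 - n^{2}$
$\frac{\sqrt{\left(-11911 - 23028\right) + \frac{23984}{34555}}}{T{\left(-241 \right)}} = \frac{\sqrt{\left(-11911 - 23028\right) + \frac{23984}{34555}}}{3 - \left(-241\right)^{2}} = \frac{\sqrt{-34939 + 23984 \cdot \frac{1}{34555}}}{3 - 58081} = \frac{\sqrt{-34939 + \frac{23984}{34555}}}{3 - 58081} = \frac{\sqrt{- \frac{1207293161}{34555}}}{-58078} = \frac{i \sqrt{41718015178355}}{34555} \left(- \frac{1}{58078}\right) = - \frac{i \sqrt{41718015178355}}{2006885290}$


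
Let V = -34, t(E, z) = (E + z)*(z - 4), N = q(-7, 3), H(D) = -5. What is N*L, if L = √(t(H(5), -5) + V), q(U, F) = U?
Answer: -14*√14 ≈ -52.383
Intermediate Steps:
N = -7
t(E, z) = (-4 + z)*(E + z) (t(E, z) = (E + z)*(-4 + z) = (-4 + z)*(E + z))
L = 2*√14 (L = √(((-5)² - 4*(-5) - 4*(-5) - 5*(-5)) - 34) = √((25 + 20 + 20 + 25) - 34) = √(90 - 34) = √56 = 2*√14 ≈ 7.4833)
N*L = -14*√14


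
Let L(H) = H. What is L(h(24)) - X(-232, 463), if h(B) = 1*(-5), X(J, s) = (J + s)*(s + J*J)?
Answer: -12540302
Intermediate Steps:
X(J, s) = (J + s)*(s + J²)
h(B) = -5
L(h(24)) - X(-232, 463) = -5 - ((-232)³ + 463² - 232*463 + 463*(-232)²) = -5 - (-12487168 + 214369 - 107416 + 463*53824) = -5 - (-12487168 + 214369 - 107416 + 24920512) = -5 - 1*12540297 = -5 - 12540297 = -12540302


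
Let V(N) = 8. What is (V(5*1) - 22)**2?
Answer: 196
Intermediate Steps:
(V(5*1) - 22)**2 = (8 - 22)**2 = (-14)**2 = 196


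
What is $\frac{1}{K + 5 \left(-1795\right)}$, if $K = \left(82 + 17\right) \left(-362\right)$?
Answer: $- \frac{1}{44813} \approx -2.2315 \cdot 10^{-5}$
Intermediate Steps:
$K = -35838$ ($K = 99 \left(-362\right) = -35838$)
$\frac{1}{K + 5 \left(-1795\right)} = \frac{1}{-35838 + 5 \left(-1795\right)} = \frac{1}{-35838 - 8975} = \frac{1}{-44813} = - \frac{1}{44813}$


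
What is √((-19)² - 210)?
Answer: √151 ≈ 12.288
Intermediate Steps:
√((-19)² - 210) = √(361 - 210) = √151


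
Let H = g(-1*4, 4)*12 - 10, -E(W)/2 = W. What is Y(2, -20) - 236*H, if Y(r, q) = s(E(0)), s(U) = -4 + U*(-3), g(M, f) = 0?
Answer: 2356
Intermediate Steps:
E(W) = -2*W
s(U) = -4 - 3*U
Y(r, q) = -4 (Y(r, q) = -4 - (-6)*0 = -4 - 3*0 = -4 + 0 = -4)
H = -10 (H = 0*12 - 10 = 0 - 10 = -10)
Y(2, -20) - 236*H = -4 - 236*(-10) = -4 + 2360 = 2356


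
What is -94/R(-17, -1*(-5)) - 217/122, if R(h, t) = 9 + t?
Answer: -7253/854 ≈ -8.4930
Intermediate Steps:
-94/R(-17, -1*(-5)) - 217/122 = -94/(9 - 1*(-5)) - 217/122 = -94/(9 + 5) - 217*1/122 = -94/14 - 217/122 = -94*1/14 - 217/122 = -47/7 - 217/122 = -7253/854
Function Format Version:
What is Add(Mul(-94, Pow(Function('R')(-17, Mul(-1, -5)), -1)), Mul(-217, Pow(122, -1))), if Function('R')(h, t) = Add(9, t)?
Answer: Rational(-7253, 854) ≈ -8.4930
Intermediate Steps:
Add(Mul(-94, Pow(Function('R')(-17, Mul(-1, -5)), -1)), Mul(-217, Pow(122, -1))) = Add(Mul(-94, Pow(Add(9, Mul(-1, -5)), -1)), Mul(-217, Pow(122, -1))) = Add(Mul(-94, Pow(Add(9, 5), -1)), Mul(-217, Rational(1, 122))) = Add(Mul(-94, Pow(14, -1)), Rational(-217, 122)) = Add(Mul(-94, Rational(1, 14)), Rational(-217, 122)) = Add(Rational(-47, 7), Rational(-217, 122)) = Rational(-7253, 854)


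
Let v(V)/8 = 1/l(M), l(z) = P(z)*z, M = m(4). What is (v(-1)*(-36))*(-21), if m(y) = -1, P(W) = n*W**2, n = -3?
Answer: 2016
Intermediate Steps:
P(W) = -3*W**2
M = -1
l(z) = -3*z**3 (l(z) = (-3*z**2)*z = -3*z**3)
v(V) = 8/3 (v(V) = 8/((-3*(-1)**3)) = 8/((-3*(-1))) = 8/3)
(v(-1)*(-36))*(-21) = ((8/3)*(-36))*(-21) = -96*(-21) = 2016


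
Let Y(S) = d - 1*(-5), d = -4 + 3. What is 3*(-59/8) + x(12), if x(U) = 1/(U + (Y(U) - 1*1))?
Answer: -2647/120 ≈ -22.058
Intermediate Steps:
d = -1
Y(S) = 4 (Y(S) = -1 - 1*(-5) = -1 + 5 = 4)
x(U) = 1/(3 + U) (x(U) = 1/(U + (4 - 1*1)) = 1/(U + (4 - 1)) = 1/(U + 3) = 1/(3 + U))
3*(-59/8) + x(12) = 3*(-59/8) + 1/(3 + 12) = 3*(-59*1/8) + 1/15 = 3*(-59/8) + 1/15 = -177/8 + 1/15 = -2647/120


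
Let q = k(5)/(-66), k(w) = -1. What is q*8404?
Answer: 382/3 ≈ 127.33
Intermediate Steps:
q = 1/66 (q = -1/(-66) = -1*(-1/66) = 1/66 ≈ 0.015152)
q*8404 = (1/66)*8404 = 382/3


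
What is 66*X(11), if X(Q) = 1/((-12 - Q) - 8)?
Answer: -66/31 ≈ -2.1290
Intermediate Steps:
X(Q) = 1/(-20 - Q)
66*X(11) = 66*(-1/(20 + 11)) = 66*(-1/31) = -66/31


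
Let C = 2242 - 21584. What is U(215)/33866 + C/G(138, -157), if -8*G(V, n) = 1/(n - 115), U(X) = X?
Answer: -1425358710057/33866 ≈ -4.2088e+7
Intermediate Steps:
C = -19342
G(V, n) = -1/(8*(-115 + n)) (G(V, n) = -1/(8*(n - 115)) = -1/(8*(-115 + n)))
U(215)/33866 + C/G(138, -157) = 215/33866 - 19342/((-1/(-920 + 8*(-157)))) = 215*(1/33866) - 19342/((-1/(-920 - 1256))) = 215/33866 - 19342/((-1/(-2176))) = 215/33866 - 19342/((-1*(-1/2176))) = 215/33866 - 19342/1/2176 = 215/33866 - 19342*2176 = 215/33866 - 42088192 = -1425358710057/33866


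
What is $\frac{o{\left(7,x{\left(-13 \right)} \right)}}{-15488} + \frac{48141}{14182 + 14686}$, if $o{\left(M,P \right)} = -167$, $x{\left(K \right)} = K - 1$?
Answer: $\frac{187607191}{111776896} \approx 1.6784$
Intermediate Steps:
$x{\left(K \right)} = -1 + K$
$\frac{o{\left(7,x{\left(-13 \right)} \right)}}{-15488} + \frac{48141}{14182 + 14686} = - \frac{167}{-15488} + \frac{48141}{14182 + 14686} = \left(-167\right) \left(- \frac{1}{15488}\right) + \frac{48141}{28868} = \frac{167}{15488} + 48141 \cdot \frac{1}{28868} = \frac{167}{15488} + \frac{48141}{28868} = \frac{187607191}{111776896}$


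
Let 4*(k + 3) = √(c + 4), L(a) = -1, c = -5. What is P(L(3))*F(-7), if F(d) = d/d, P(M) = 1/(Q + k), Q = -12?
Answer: -240/3601 - 4*I/3601 ≈ -0.066648 - 0.0011108*I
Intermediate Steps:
k = -3 + I/4 (k = -3 + √(-5 + 4)/4 = -3 + √(-1)/4 = -3 + I/4 ≈ -3.0 + 0.25*I)
P(M) = 16*(-15 - I/4)/3601 (P(M) = 1/(-12 + (-3 + I/4)) = 1/(-15 + I/4) = 16*(-15 - I/4)/3601)
F(d) = 1
P(L(3))*F(-7) = (-240/3601 - 4*I/3601)*1 = -240/3601 - 4*I/3601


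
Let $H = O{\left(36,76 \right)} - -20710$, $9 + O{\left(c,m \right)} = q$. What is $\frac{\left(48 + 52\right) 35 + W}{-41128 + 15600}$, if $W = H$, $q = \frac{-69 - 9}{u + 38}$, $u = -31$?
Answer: $- \frac{169329}{178696} \approx -0.94758$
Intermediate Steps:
$q = - \frac{78}{7}$ ($q = \frac{-69 - 9}{-31 + 38} = - \frac{78}{7} \approx -11.143$)
$O{\left(c,m \right)} = - \frac{141}{7}$ ($O{\left(c,m \right)} = -9 - \frac{78}{7} = - \frac{141}{7}$)
$H = \frac{144829}{7}$ ($H = - \frac{141}{7} - -20710 = - \frac{141}{7} + 20710 = \frac{144829}{7} \approx 20690.0$)
$W = \frac{144829}{7} \approx 20690.0$
$\frac{\left(48 + 52\right) 35 + W}{-41128 + 15600} = \frac{\left(48 + 52\right) 35 + \frac{144829}{7}}{-41128 + 15600} = \frac{100 \cdot 35 + \frac{144829}{7}}{-25528} = \left(3500 + \frac{144829}{7}\right) \left(- \frac{1}{25528}\right) = \frac{169329}{7} \left(- \frac{1}{25528}\right) = - \frac{169329}{178696}$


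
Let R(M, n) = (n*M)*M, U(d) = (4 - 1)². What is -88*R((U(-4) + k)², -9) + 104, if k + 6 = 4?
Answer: 1901696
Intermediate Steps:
k = -2 (k = -6 + 4 = -2)
U(d) = 9 (U(d) = 3² = 9)
R(M, n) = n*M² (R(M, n) = (M*n)*M = n*M²)
-88*R((U(-4) + k)², -9) + 104 = -(-792)*((9 - 2)²)² + 104 = -(-792)*(7²)² + 104 = -(-792)*49² + 104 = -(-792)*2401 + 104 = -88*(-21609) + 104 = 1901592 + 104 = 1901696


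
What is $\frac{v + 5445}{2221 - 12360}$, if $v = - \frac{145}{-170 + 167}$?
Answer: $- \frac{16480}{30417} \approx -0.5418$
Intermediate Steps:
$v = \frac{145}{3}$ ($v = - \frac{145}{-3} = \left(-145\right) \left(- \frac{1}{3}\right) = \frac{145}{3} \approx 48.333$)
$\frac{v + 5445}{2221 - 12360} = \frac{\frac{145}{3} + 5445}{2221 - 12360} = \frac{16480}{3 \left(-10139\right)} = \frac{16480}{3} \left(- \frac{1}{10139}\right) = - \frac{16480}{30417}$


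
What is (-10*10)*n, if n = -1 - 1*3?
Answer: 400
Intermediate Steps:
n = -4 (n = -1 - 3 = -4)
(-10*10)*n = -10*10*(-4) = -100*(-4) = 400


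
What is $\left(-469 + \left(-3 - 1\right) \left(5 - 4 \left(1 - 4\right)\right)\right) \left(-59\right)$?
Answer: $31683$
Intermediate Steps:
$\left(-469 + \left(-3 - 1\right) \left(5 - 4 \left(1 - 4\right)\right)\right) \left(-59\right) = \left(-469 - 4 \left(5 - -12\right)\right) \left(-59\right) = \left(-469 - 4 \left(5 + 12\right)\right) \left(-59\right) = \left(-469 - 68\right) \left(-59\right) = \left(-537\right) \left(-59\right) = 31683$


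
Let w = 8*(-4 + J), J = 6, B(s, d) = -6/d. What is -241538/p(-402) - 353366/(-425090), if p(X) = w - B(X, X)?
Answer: -3439436284577/227635695 ≈ -15109.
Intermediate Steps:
w = 16 (w = 8*(-4 + 6) = 8*2 = 16)
p(X) = 16 + 6/X (p(X) = 16 - (-6)/X = 16 + 6/X)
-241538/p(-402) - 353366/(-425090) = -241538/(16 + 6/(-402)) - 353366/(-425090) = -241538/(16 + 6*(-1/402)) - 353366*(-1/425090) = -241538/(16 - 1/67) + 176683/212545 = -241538/1071/67 + 176683/212545 = -241538*67/1071 + 176683/212545 = -16183046/1071 + 176683/212545 = -3439436284577/227635695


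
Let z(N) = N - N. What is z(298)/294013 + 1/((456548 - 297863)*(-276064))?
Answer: -1/43807215840 ≈ -2.2827e-11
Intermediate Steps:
z(N) = 0
z(298)/294013 + 1/((456548 - 297863)*(-276064)) = 0/294013 + 1/((456548 - 297863)*(-276064)) = 0*(1/294013) - 1/276064/158685 = 0 + (1/158685)*(-1/276064) = 0 - 1/43807215840 = -1/43807215840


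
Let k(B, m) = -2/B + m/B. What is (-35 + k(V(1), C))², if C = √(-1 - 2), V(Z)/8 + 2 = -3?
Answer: (1398 + I*√3)²/1600 ≈ 1221.5 + 3.0268*I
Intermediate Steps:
V(Z) = -40 (V(Z) = -16 + 8*(-3) = -16 - 24 = -40)
C = I*√3 (C = √(-3) = I*√3 ≈ 1.732*I)
(-35 + k(V(1), C))² = (-35 + (-2 + I*√3)/(-40))² = (-35 - (-2 + I*√3)/40)² = (-35 + (1/20 - I*√3/40))² = (-699/20 - I*√3/40)²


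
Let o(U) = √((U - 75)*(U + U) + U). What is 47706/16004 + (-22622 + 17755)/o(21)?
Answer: 23853/8002 + 4867*I*√2247/2247 ≈ 2.9809 + 102.67*I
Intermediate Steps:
o(U) = √(U + 2*U*(-75 + U)) (o(U) = √((-75 + U)*(2*U) + U) = √(2*U*(-75 + U) + U) = √(U + 2*U*(-75 + U)))
47706/16004 + (-22622 + 17755)/o(21) = 47706/16004 + (-22622 + 17755)/(√(21*(-149 + 2*21))) = 47706*(1/16004) - 4867*√21/(21*√(-149 + 42)) = 23853/8002 - 4867*(-I*√2247/2247) = 23853/8002 - (-4867)*I*√2247/2247 = 23853/8002 + 4867*I*√2247/2247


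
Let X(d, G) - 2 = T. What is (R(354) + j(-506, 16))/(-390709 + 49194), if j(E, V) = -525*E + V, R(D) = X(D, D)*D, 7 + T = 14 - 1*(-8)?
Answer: -271684/341515 ≈ -0.79553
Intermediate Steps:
T = 15 (T = -7 + (14 - 1*(-8)) = -7 + (14 + 8) = -7 + 22 = 15)
X(d, G) = 17 (X(d, G) = 2 + 15 = 17)
R(D) = 17*D
j(E, V) = V - 525*E
(R(354) + j(-506, 16))/(-390709 + 49194) = (17*354 + (16 - 525*(-506)))/(-390709 + 49194) = (6018 + (16 + 265650))/(-341515) = (6018 + 265666)*(-1/341515) = 271684*(-1/341515) = -271684/341515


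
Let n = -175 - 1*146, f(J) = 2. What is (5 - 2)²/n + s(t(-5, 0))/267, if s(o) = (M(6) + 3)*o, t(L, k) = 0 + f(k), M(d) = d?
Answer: 375/9523 ≈ 0.039378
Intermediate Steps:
t(L, k) = 2 (t(L, k) = 0 + 2 = 2)
n = -321 (n = -175 - 146 = -321)
s(o) = 9*o (s(o) = (6 + 3)*o = 9*o)
(5 - 2)²/n + s(t(-5, 0))/267 = (5 - 2)²/(-321) + (9*2)/267 = 3²*(-1/321) + 18*(1/267) = 9*(-1/321) + 6/89 = -3/107 + 6/89 = 375/9523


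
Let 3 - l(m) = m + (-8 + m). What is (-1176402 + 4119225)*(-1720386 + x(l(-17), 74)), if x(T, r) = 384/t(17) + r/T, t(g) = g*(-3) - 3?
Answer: -25314037885552/5 ≈ -5.0628e+12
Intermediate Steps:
t(g) = -3 - 3*g (t(g) = -3*g - 3 = -3 - 3*g)
l(m) = 11 - 2*m (l(m) = 3 - (m + (-8 + m)) = 3 - (-8 + 2*m) = 3 + (8 - 2*m) = 11 - 2*m)
x(T, r) = -64/9 + r/T (x(T, r) = 384/(-3 - 3*17) + r/T = 384/(-3 - 51) + r/T = 384/(-54) + r/T = 384*(-1/54) + r/T = -64/9 + r/T)
(-1176402 + 4119225)*(-1720386 + x(l(-17), 74)) = (-1176402 + 4119225)*(-1720386 + (-64/9 + 74/(11 - 2*(-17)))) = 2942823*(-1720386 + (-64/9 + 74/(11 + 34))) = 2942823*(-1720386 + (-64/9 + 74/45)) = 2942823*(-1720386 - 82/15) = 2942823*(-25805872/15) = -25314037885552/5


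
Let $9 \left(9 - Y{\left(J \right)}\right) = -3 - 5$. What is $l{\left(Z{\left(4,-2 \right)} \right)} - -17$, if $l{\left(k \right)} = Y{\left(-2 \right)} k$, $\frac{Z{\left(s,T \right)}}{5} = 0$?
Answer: $17$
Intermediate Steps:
$Y{\left(J \right)} = \frac{89}{9}$ ($Y{\left(J \right)} = 9 - \frac{-3 - 5}{9} = 9 - - \frac{8}{9} = 9 + \frac{8}{9} = \frac{89}{9}$)
$Z{\left(s,T \right)} = 0$ ($Z{\left(s,T \right)} = 5 \cdot 0 = 0$)
$l{\left(k \right)} = \frac{89 k}{9}$
$l{\left(Z{\left(4,-2 \right)} \right)} - -17 = \frac{89}{9} \cdot 0 - -17 = 0 + 17 = 17$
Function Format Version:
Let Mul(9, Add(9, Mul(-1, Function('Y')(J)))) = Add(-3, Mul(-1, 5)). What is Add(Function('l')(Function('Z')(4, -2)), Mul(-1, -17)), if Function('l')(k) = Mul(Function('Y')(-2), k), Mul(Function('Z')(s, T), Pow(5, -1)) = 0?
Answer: 17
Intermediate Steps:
Function('Y')(J) = Rational(89, 9) (Function('Y')(J) = Add(9, Mul(Rational(-1, 9), Add(-3, Mul(-1, 5)))) = Add(9, Mul(Rational(-1, 9), Add(-3, -5))) = Add(9, Mul(Rational(-1, 9), -8)) = Add(9, Rational(8, 9)) = Rational(89, 9))
Function('Z')(s, T) = 0 (Function('Z')(s, T) = Mul(5, 0) = 0)
Function('l')(k) = Mul(Rational(89, 9), k)
Add(Function('l')(Function('Z')(4, -2)), Mul(-1, -17)) = Add(Mul(Rational(89, 9), 0), Mul(-1, -17)) = Add(0, 17) = 17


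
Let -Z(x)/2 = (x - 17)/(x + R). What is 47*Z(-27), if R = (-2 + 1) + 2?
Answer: -2068/13 ≈ -159.08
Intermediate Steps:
R = 1 (R = -1 + 2 = 1)
Z(x) = -2*(-17 + x)/(1 + x) (Z(x) = -2*(x - 17)/(x + 1) = -2*(-17 + x)/(1 + x))
47*Z(-27) = 47*(2*(17 - 1*(-27))/(1 - 27)) = 47*(2*(17 + 27)/(-26)) = 47*(2*(-1/26)*44) = 47*(-44/13) = -2068/13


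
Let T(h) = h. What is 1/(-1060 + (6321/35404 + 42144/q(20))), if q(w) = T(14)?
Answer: 247828/483379655 ≈ 0.00051270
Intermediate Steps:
q(w) = 14
1/(-1060 + (6321/35404 + 42144/q(20))) = 1/(-1060 + (6321/35404 + 42144/14)) = 1/(-1060 + (6321*(1/35404) + 42144*(1/14))) = 1/(-1060 + (6321/35404 + 21072/7)) = 1/(-1060 + 746077335/247828) = 1/(483379655/247828) = 247828/483379655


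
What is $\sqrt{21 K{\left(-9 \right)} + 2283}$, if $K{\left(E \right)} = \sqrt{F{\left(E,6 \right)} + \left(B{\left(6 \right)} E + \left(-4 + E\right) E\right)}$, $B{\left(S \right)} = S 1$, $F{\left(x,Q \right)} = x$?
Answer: $\sqrt{2283 + 63 \sqrt{6}} \approx 49.369$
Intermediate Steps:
$B{\left(S \right)} = S$
$K{\left(E \right)} = \sqrt{7 E + E \left(-4 + E\right)}$ ($K{\left(E \right)} = \sqrt{E + \left(6 E + \left(-4 + E\right) E\right)} = \sqrt{E + \left(6 E + E \left(-4 + E\right)\right)} = \sqrt{7 E + E \left(-4 + E\right)}$)
$\sqrt{21 K{\left(-9 \right)} + 2283} = \sqrt{21 \sqrt{- 9 \left(3 - 9\right)} + 2283} = \sqrt{21 \sqrt{\left(-9\right) \left(-6\right)} + 2283} = \sqrt{21 \sqrt{54} + 2283} = \sqrt{21 \cdot 3 \sqrt{6} + 2283} = \sqrt{63 \sqrt{6} + 2283} = \sqrt{2283 + 63 \sqrt{6}}$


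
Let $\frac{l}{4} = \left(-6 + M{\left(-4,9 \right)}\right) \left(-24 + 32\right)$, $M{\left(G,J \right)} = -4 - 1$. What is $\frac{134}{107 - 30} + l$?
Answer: $- \frac{26970}{77} \approx -350.26$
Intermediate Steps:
$M{\left(G,J \right)} = -5$
$l = -352$ ($l = 4 \left(-6 - 5\right) \left(-24 + 32\right) = 4 \left(\left(-11\right) 8\right) = 4 \left(-88\right) = -352$)
$\frac{134}{107 - 30} + l = \frac{134}{107 - 30} - 352 = \frac{134}{77} - 352 = - \frac{26970}{77}$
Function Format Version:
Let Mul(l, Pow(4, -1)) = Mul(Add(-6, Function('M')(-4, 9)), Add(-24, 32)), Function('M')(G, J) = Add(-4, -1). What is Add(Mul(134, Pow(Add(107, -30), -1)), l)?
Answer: Rational(-26970, 77) ≈ -350.26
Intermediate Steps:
Function('M')(G, J) = -5
l = -352 (l = Mul(4, Mul(Add(-6, -5), Add(-24, 32))) = Mul(4, Mul(-11, 8)) = Mul(4, -88) = -352)
Add(Mul(134, Pow(Add(107, -30), -1)), l) = Add(Mul(134, Pow(Add(107, -30), -1)), -352) = Add(Mul(134, Pow(77, -1)), -352) = Add(Mul(134, Rational(1, 77)), -352) = Add(Rational(134, 77), -352) = Rational(-26970, 77)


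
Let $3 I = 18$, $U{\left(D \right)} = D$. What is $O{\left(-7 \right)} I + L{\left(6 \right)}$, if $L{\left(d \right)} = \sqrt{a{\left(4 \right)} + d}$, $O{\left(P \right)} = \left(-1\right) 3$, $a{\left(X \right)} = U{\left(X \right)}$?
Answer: $-18 + \sqrt{10} \approx -14.838$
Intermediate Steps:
$a{\left(X \right)} = X$
$O{\left(P \right)} = -3$
$L{\left(d \right)} = \sqrt{4 + d}$
$I = 6$ ($I = \frac{1}{3} \cdot 18 = 6$)
$O{\left(-7 \right)} I + L{\left(6 \right)} = \left(-3\right) 6 + \sqrt{4 + 6} = -18 + \sqrt{10}$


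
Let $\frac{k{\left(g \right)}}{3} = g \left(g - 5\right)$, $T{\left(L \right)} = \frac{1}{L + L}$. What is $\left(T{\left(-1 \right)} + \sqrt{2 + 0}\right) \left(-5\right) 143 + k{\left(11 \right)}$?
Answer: $\frac{1111}{2} - 715 \sqrt{2} \approx -455.66$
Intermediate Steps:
$T{\left(L \right)} = \frac{1}{2 L}$
$k{\left(g \right)} = 3 g \left(-5 + g\right)$ ($k{\left(g \right)} = 3 g \left(g - 5\right) = 3 g \left(-5 + g\right)$)
$\left(T{\left(-1 \right)} + \sqrt{2 + 0}\right) \left(-5\right) 143 + k{\left(11 \right)} = \left(\frac{1}{2 \left(-1\right)} + \sqrt{2 + 0}\right) \left(-5\right) 143 + 3 \cdot 11 \left(-5 + 11\right) = \left(\frac{1}{2} \left(-1\right) + \sqrt{2}\right) \left(-5\right) 143 + 3 \cdot 11 \cdot 6 = \left(- \frac{1}{2} + \sqrt{2}\right) \left(-5\right) 143 + 198 = \left(\frac{5}{2} - 5 \sqrt{2}\right) 143 + 198 = \left(\frac{715}{2} - 715 \sqrt{2}\right) + 198 = \frac{1111}{2} - 715 \sqrt{2}$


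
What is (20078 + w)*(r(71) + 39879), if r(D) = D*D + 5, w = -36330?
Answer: -730121100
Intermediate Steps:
r(D) = 5 + D**2 (r(D) = D**2 + 5 = 5 + D**2)
(20078 + w)*(r(71) + 39879) = (20078 - 36330)*((5 + 71**2) + 39879) = -16252*((5 + 5041) + 39879) = -16252*(5046 + 39879) = -16252*44925 = -730121100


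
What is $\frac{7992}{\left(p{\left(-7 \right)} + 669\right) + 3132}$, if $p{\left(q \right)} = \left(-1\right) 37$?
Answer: $\frac{1998}{941} \approx 2.1233$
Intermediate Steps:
$p{\left(q \right)} = -37$
$\frac{7992}{\left(p{\left(-7 \right)} + 669\right) + 3132} = \frac{7992}{\left(-37 + 669\right) + 3132} = \frac{7992}{632 + 3132} = \frac{7992}{3764} = 7992 \cdot \frac{1}{3764} = \frac{1998}{941}$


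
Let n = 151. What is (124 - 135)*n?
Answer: -1661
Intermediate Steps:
(124 - 135)*n = (124 - 135)*151 = -11*151 = -1661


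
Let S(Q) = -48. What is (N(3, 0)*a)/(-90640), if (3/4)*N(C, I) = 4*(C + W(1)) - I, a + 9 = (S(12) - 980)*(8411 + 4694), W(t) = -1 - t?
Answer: 13471949/16995 ≈ 792.70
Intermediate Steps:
a = -13471949 (a = -9 + (-48 - 980)*(8411 + 4694) = -9 - 1028*13105 = -9 - 13471940 = -13471949)
N(C, I) = -32/3 - 4*I/3 + 16*C/3 (N(C, I) = 4*(4*(C + (-1 - 1*1)) - I)/3 = 4*(4*(C + (-1 - 1)) - I)/3 = 4*(4*(C - 2) - I)/3 = 4*(4*(-2 + C) - I)/3 = 4*((-8 + 4*C) - I)/3 = 4*(-8 - I + 4*C)/3 = -32/3 - 4*I/3 + 16*C/3)
(N(3, 0)*a)/(-90640) = ((-32/3 - 4/3*0 + (16/3)*3)*(-13471949))/(-90640) = ((-32/3 + 0 + 16)*(-13471949))*(-1/90640) = ((16/3)*(-13471949))*(-1/90640) = -215551184/3*(-1/90640) = 13471949/16995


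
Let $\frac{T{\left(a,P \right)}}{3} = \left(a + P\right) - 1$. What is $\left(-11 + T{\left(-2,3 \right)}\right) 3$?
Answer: $-33$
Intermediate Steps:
$T{\left(a,P \right)} = -3 + 3 P + 3 a$ ($T{\left(a,P \right)} = 3 \left(\left(a + P\right) - 1\right) = 3 \left(\left(P + a\right) - 1\right) = 3 \left(-1 + P + a\right) = -3 + 3 P + 3 a$)
$\left(-11 + T{\left(-2,3 \right)}\right) 3 = \left(-11 + \left(-3 + 3 \cdot 3 + 3 \left(-2\right)\right)\right) 3 = \left(-11 - 0\right) 3 = \left(-11 + 0\right) 3 = \left(-11\right) 3 = -33$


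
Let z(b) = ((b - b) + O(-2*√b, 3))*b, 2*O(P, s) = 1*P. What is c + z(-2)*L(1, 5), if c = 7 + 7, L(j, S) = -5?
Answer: 14 - 10*I*√2 ≈ 14.0 - 14.142*I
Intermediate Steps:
c = 14
O(P, s) = P/2 (O(P, s) = (1*P)/2 = P/2)
z(b) = -b^(3/2) (z(b) = ((b - b) + (-2*√b)/2)*b = (0 - √b)*b = (-√b)*b = -b^(3/2))
c + z(-2)*L(1, 5) = 14 - (-2)^(3/2)*(-5) = 14 - (-2)*I*√2*(-5) = 14 + (2*I*√2)*(-5) = 14 - 10*I*√2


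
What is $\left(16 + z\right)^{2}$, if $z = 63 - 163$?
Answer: $7056$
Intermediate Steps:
$z = -100$ ($z = 63 - 163 = -100$)
$\left(16 + z\right)^{2} = \left(16 - 100\right)^{2} = \left(-84\right)^{2} = 7056$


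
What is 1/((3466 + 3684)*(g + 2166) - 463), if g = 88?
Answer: 1/16115637 ≈ 6.2052e-8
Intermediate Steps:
1/((3466 + 3684)*(g + 2166) - 463) = 1/((3466 + 3684)*(88 + 2166) - 463) = 1/(7150*2254 - 463) = 1/(16116100 - 463) = 1/16115637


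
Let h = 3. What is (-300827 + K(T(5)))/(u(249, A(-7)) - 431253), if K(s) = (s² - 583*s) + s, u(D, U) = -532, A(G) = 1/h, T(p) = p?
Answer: 303712/431785 ≈ 0.70339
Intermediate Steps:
A(G) = ⅓ (A(G) = 1/3 = ⅓)
K(s) = s² - 582*s
(-300827 + K(T(5)))/(u(249, A(-7)) - 431253) = (-300827 + 5*(-582 + 5))/(-532 - 431253) = (-300827 + 5*(-577))/(-431785) = (-300827 - 2885)*(-1/431785) = -303712*(-1/431785) = 303712/431785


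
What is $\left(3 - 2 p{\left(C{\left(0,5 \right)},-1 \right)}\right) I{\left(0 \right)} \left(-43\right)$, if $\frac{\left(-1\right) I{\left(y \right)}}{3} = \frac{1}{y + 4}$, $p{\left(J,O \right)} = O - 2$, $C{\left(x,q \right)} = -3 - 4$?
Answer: $\frac{1161}{4} \approx 290.25$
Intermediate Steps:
$C{\left(x,q \right)} = -7$
$p{\left(J,O \right)} = -2 + O$ ($p{\left(J,O \right)} = O - 2 = -2 + O$)
$I{\left(y \right)} = - \frac{3}{4 + y}$ ($I{\left(y \right)} = - \frac{3}{y + 4} = - \frac{3}{4 + y}$)
$\left(3 - 2 p{\left(C{\left(0,5 \right)},-1 \right)}\right) I{\left(0 \right)} \left(-43\right) = \left(3 - 2 \left(-2 - 1\right)\right) \left(- \frac{3}{4 + 0}\right) \left(-43\right) = \left(3 - -6\right) \left(- \frac{3}{4}\right) \left(-43\right) = \left(3 + 6\right) \left(\left(-3\right) \frac{1}{4}\right) \left(-43\right) = 9 \left(- \frac{3}{4}\right) \left(-43\right) = \left(- \frac{27}{4}\right) \left(-43\right) = \frac{1161}{4}$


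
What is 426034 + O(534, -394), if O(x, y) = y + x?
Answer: 426174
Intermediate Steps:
O(x, y) = x + y
426034 + O(534, -394) = 426034 + (534 - 394) = 426034 + 140 = 426174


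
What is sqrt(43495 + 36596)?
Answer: 3*sqrt(8899) ≈ 283.00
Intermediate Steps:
sqrt(43495 + 36596) = sqrt(80091) = 3*sqrt(8899)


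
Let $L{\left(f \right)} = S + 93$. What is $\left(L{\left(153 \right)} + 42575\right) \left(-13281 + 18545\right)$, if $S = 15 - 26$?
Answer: $224546448$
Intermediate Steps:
$S = -11$
$L{\left(f \right)} = 82$ ($L{\left(f \right)} = -11 + 93 = 82$)
$\left(L{\left(153 \right)} + 42575\right) \left(-13281 + 18545\right) = \left(82 + 42575\right) \left(-13281 + 18545\right) = 42657 \cdot 5264 = 224546448$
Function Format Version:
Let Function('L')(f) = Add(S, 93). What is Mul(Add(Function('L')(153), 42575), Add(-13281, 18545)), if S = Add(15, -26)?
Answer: 224546448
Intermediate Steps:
S = -11
Function('L')(f) = 82 (Function('L')(f) = Add(-11, 93) = 82)
Mul(Add(Function('L')(153), 42575), Add(-13281, 18545)) = Mul(Add(82, 42575), Add(-13281, 18545)) = Mul(42657, 5264) = 224546448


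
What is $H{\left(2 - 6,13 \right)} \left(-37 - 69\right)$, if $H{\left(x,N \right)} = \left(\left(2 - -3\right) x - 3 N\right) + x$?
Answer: $6678$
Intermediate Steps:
$H{\left(x,N \right)} = - 3 N + 6 x$ ($H{\left(x,N \right)} = \left(\left(2 + 3\right) x - 3 N\right) + x = \left(5 x - 3 N\right) + x = \left(- 3 N + 5 x\right) + x = - 3 N + 6 x$)
$H{\left(2 - 6,13 \right)} \left(-37 - 69\right) = \left(\left(-3\right) 13 + 6 \left(2 - 6\right)\right) \left(-37 - 69\right) = \left(-39 + 6 \left(2 - 6\right)\right) \left(-106\right) = \left(-39 + 6 \left(-4\right)\right) \left(-106\right) = \left(-39 - 24\right) \left(-106\right) = \left(-63\right) \left(-106\right) = 6678$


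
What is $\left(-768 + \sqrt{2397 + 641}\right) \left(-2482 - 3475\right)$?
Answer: $4574976 - 41699 \sqrt{62} \approx 4.2466 \cdot 10^{6}$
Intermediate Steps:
$\left(-768 + \sqrt{2397 + 641}\right) \left(-2482 - 3475\right) = \left(-768 + \sqrt{3038}\right) \left(-5957\right) = \left(-768 + 7 \sqrt{62}\right) \left(-5957\right) = 4574976 - 41699 \sqrt{62}$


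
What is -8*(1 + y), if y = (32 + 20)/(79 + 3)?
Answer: -536/41 ≈ -13.073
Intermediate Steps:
y = 26/41 (y = 52/82 = 52*(1/82) = 26/41 ≈ 0.63415)
-8*(1 + y) = -8*(1 + 26/41) = -8*67/41 = -536/41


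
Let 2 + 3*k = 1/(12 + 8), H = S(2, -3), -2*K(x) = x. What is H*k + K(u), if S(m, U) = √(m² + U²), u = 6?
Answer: -3 - 13*√13/20 ≈ -5.3436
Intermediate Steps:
K(x) = -x/2
S(m, U) = √(U² + m²)
H = √13 (H = √((-3)² + 2²) = √(9 + 4) = √13 ≈ 3.6056)
k = -13/20 (k = -⅔ + 1/(3*(12 + 8)) = -⅔ + (⅓)/20 = -⅔ + (⅓)*(1/20) = -⅔ + 1/60 = -13/20 ≈ -0.65000)
H*k + K(u) = √13*(-13/20) - ½*6 = -13*√13/20 - 3 = -3 - 13*√13/20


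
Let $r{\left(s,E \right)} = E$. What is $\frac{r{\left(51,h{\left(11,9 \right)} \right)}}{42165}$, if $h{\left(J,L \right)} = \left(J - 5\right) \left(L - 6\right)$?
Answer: $\frac{2}{4685} \approx 0.00042689$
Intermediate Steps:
$h{\left(J,L \right)} = \left(-6 + L\right) \left(-5 + J\right)$ ($h{\left(J,L \right)} = \left(-5 + J\right) \left(-6 + L\right) = \left(-6 + L\right) \left(-5 + J\right)$)
$\frac{r{\left(51,h{\left(11,9 \right)} \right)}}{42165} = \frac{30 - 66 - 45 + 11 \cdot 9}{42165} = \left(30 - 66 - 45 + 99\right) \frac{1}{42165} = 18 \cdot \frac{1}{42165} = \frac{2}{4685}$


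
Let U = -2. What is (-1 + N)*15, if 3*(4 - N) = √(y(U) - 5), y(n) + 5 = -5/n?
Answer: 45 - 5*I*√30/2 ≈ 45.0 - 13.693*I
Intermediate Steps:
y(n) = -5 - 5/n
N = 4 - I*√30/6 (N = 4 - √((-5 - 5/(-2)) - 5)/3 = 4 - √((-5 - 5*(-½)) - 5)/3 = 4 - √((-5 + 5/2) - 5)/3 = 4 - √(-5/2 - 5)/3 = 4 - I*√30/6 ≈ 4.0 - 0.91287*I)
(-1 + N)*15 = (-1 + (4 - I*√30/6))*15 = (3 - I*√30/6)*15 = 45 - 5*I*√30/2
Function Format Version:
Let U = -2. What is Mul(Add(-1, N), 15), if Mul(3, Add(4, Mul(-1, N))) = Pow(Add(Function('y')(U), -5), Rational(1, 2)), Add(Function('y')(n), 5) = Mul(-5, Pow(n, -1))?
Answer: Add(45, Mul(Rational(-5, 2), I, Pow(30, Rational(1, 2)))) ≈ Add(45.000, Mul(-13.693, I))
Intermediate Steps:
Function('y')(n) = Add(-5, Mul(-5, Pow(n, -1)))
N = Add(4, Mul(Rational(-1, 6), I, Pow(30, Rational(1, 2)))) (N = Add(4, Mul(Rational(-1, 3), Pow(Add(Add(-5, Mul(-5, Pow(-2, -1))), -5), Rational(1, 2)))) = Add(4, Mul(Rational(-1, 3), Pow(Add(Add(-5, Mul(-5, Rational(-1, 2))), -5), Rational(1, 2)))) = Add(4, Mul(Rational(-1, 3), Pow(Add(Add(-5, Rational(5, 2)), -5), Rational(1, 2)))) = Add(4, Mul(Rational(-1, 3), Pow(Add(Rational(-5, 2), -5), Rational(1, 2)))) = Add(4, Mul(Rational(-1, 3), Pow(Rational(-15, 2), Rational(1, 2)))) = Add(4, Mul(Rational(-1, 3), Mul(Rational(1, 2), I, Pow(30, Rational(1, 2))))) = Add(4, Mul(Rational(-1, 6), I, Pow(30, Rational(1, 2)))) ≈ Add(4.0000, Mul(-0.91287, I)))
Mul(Add(-1, N), 15) = Mul(Add(-1, Add(4, Mul(Rational(-1, 6), I, Pow(30, Rational(1, 2))))), 15) = Mul(Add(3, Mul(Rational(-1, 6), I, Pow(30, Rational(1, 2)))), 15) = Add(45, Mul(Rational(-5, 2), I, Pow(30, Rational(1, 2))))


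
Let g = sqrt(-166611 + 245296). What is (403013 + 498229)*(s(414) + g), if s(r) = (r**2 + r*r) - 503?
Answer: 308485222938 + 901242*sqrt(78685) ≈ 3.0874e+11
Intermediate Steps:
s(r) = -503 + 2*r**2 (s(r) = (r**2 + r**2) - 503 = 2*r**2 - 503 = -503 + 2*r**2)
g = sqrt(78685) ≈ 280.51
(403013 + 498229)*(s(414) + g) = (403013 + 498229)*((-503 + 2*414**2) + sqrt(78685)) = 901242*((-503 + 2*171396) + sqrt(78685)) = 901242*((-503 + 342792) + sqrt(78685)) = 901242*(342289 + sqrt(78685)) = 308485222938 + 901242*sqrt(78685)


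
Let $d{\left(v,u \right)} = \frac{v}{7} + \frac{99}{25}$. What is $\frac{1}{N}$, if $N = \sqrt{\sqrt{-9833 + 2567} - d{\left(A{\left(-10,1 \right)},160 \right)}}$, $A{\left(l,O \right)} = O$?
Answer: $\frac{5 \sqrt{7}}{\sqrt{-718 + 175 i \sqrt{7266}}} \approx 0.074681 - 0.078362 i$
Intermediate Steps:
$d{\left(v,u \right)} = \frac{99}{25} + \frac{v}{7}$ ($d{\left(v,u \right)} = v \frac{1}{7} + 99 \cdot \frac{1}{25} = \frac{v}{7} + \frac{99}{25} = \frac{99}{25} + \frac{v}{7}$)
$N = \sqrt{- \frac{718}{175} + i \sqrt{7266}}$ ($N = \sqrt{\sqrt{-9833 + 2567} - \left(\frac{99}{25} + \frac{1}{7} \cdot 1\right)} = \sqrt{\sqrt{-7266} - \left(\frac{99}{25} + \frac{1}{7}\right)} = \sqrt{i \sqrt{7266} - \frac{718}{175}} = \sqrt{- \frac{718}{175} + i \sqrt{7266}} \approx 6.3733 + 6.6874 i$)
$\frac{1}{N} = \frac{1}{\frac{1}{35} \sqrt{-5026 + 1225 i \sqrt{7266}}} = \frac{35}{\sqrt{-5026 + 1225 i \sqrt{7266}}}$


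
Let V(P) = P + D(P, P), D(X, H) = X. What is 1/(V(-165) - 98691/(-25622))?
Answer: -25622/8356569 ≈ -0.0030661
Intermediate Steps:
V(P) = 2*P (V(P) = P + P = 2*P)
1/(V(-165) - 98691/(-25622)) = 1/(2*(-165) - 98691/(-25622)) = 1/(-330 - 98691*(-1/25622)) = 1/(-330 + 98691/25622) = 1/(-8356569/25622) = -25622/8356569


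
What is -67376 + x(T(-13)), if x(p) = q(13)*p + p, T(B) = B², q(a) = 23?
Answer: -63320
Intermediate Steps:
x(p) = 24*p (x(p) = 23*p + p = 24*p)
-67376 + x(T(-13)) = -67376 + 24*(-13)² = -67376 + 24*169 = -67376 + 4056 = -63320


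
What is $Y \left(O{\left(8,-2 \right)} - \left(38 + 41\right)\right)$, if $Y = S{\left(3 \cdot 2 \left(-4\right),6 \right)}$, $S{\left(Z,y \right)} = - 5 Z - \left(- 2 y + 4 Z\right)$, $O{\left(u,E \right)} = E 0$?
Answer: $-18012$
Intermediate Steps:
$O{\left(u,E \right)} = 0$
$S{\left(Z,y \right)} = - 9 Z + 2 y$
$Y = 228$ ($Y = - 9 \cdot 3 \cdot 2 \left(-4\right) + 2 \cdot 6 = - 9 \cdot 6 \left(-4\right) + 12 = \left(-9\right) \left(-24\right) + 12 = 216 + 12 = 228$)
$Y \left(O{\left(8,-2 \right)} - \left(38 + 41\right)\right) = 228 \left(0 - \left(38 + 41\right)\right) = 228 \left(0 - 79\right) = 228 \left(-79\right) = -18012$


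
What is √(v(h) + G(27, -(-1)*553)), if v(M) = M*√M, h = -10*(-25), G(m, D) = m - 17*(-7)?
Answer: √(146 + 1250*√10) ≈ 64.022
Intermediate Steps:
G(m, D) = 119 + m (G(m, D) = m + 119 = 119 + m)
h = 250
v(M) = M^(3/2)
√(v(h) + G(27, -(-1)*553)) = √(250^(3/2) + (119 + 27)) = √(1250*√10 + 146) = √(146 + 1250*√10)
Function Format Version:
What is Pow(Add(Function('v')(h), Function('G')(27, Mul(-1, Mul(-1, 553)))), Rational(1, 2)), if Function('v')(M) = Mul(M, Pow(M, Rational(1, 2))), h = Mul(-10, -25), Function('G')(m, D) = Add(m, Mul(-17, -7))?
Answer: Pow(Add(146, Mul(1250, Pow(10, Rational(1, 2)))), Rational(1, 2)) ≈ 64.022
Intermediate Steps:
Function('G')(m, D) = Add(119, m) (Function('G')(m, D) = Add(m, 119) = Add(119, m))
h = 250
Function('v')(M) = Pow(M, Rational(3, 2))
Pow(Add(Function('v')(h), Function('G')(27, Mul(-1, Mul(-1, 553)))), Rational(1, 2)) = Pow(Add(Pow(250, Rational(3, 2)), Add(119, 27)), Rational(1, 2)) = Pow(Add(Mul(1250, Pow(10, Rational(1, 2))), 146), Rational(1, 2)) = Pow(Add(146, Mul(1250, Pow(10, Rational(1, 2)))), Rational(1, 2))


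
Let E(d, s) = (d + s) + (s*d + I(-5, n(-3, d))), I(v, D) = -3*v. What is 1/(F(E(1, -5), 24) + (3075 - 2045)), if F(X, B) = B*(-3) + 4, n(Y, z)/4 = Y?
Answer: 1/962 ≈ 0.0010395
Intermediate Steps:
n(Y, z) = 4*Y
E(d, s) = 15 + d + s + d*s (E(d, s) = (d + s) + (s*d - 3*(-5)) = (d + s) + (d*s + 15) = (d + s) + (15 + d*s) = 15 + d + s + d*s)
F(X, B) = 4 - 3*B (F(X, B) = -3*B + 4 = 4 - 3*B)
1/(F(E(1, -5), 24) + (3075 - 2045)) = 1/((4 - 3*24) + (3075 - 2045)) = 1/((4 - 72) + 1030) = 1/(-68 + 1030) = 1/962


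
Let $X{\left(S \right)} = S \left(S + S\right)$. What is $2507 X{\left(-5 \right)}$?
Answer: $125350$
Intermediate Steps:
$X{\left(S \right)} = 2 S^{2}$ ($X{\left(S \right)} = S 2 S = 2 S^{2}$)
$2507 X{\left(-5 \right)} = 2507 \cdot 2 \left(-5\right)^{2} = 2507 \cdot 2 \cdot 25 = 2507 \cdot 50 = 125350$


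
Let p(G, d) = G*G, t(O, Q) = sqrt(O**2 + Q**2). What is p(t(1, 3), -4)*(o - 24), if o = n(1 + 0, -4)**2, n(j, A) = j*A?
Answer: -80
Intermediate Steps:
n(j, A) = A*j
p(G, d) = G**2
o = 16 (o = (-4*(1 + 0))**2 = (-4*1)**2 = (-4)**2 = 16)
p(t(1, 3), -4)*(o - 24) = (sqrt(1**2 + 3**2))**2*(16 - 24) = (sqrt(1 + 9))**2*(-8) = (sqrt(10))**2*(-8) = 10*(-8) = -80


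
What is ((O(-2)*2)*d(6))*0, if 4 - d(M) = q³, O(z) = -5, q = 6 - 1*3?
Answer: 0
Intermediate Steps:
q = 3 (q = 6 - 3 = 3)
d(M) = -23 (d(M) = 4 - 1*3³ = 4 - 1*27 = 4 - 27 = -23)
((O(-2)*2)*d(6))*0 = (-5*2*(-23))*0 = -10*(-23)*0 = 230*0 = 0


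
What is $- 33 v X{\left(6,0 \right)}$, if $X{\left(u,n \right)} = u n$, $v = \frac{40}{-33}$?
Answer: $0$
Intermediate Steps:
$v = - \frac{40}{33}$ ($v = 40 \left(- \frac{1}{33}\right) = - \frac{40}{33} \approx -1.2121$)
$X{\left(u,n \right)} = n u$
$- 33 v X{\left(6,0 \right)} = \left(-33\right) \left(- \frac{40}{33}\right) 0 \cdot 6 = 40 \cdot 0 = 0$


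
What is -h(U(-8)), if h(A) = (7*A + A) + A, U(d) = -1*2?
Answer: 18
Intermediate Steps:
U(d) = -2
h(A) = 9*A (h(A) = 8*A + A = 9*A)
-h(U(-8)) = -9*(-2) = -1*(-18) = 18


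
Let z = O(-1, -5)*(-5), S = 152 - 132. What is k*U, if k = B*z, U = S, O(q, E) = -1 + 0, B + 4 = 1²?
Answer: -300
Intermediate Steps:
B = -3 (B = -4 + 1² = -4 + 1 = -3)
S = 20
O(q, E) = -1
U = 20
z = 5 (z = -1*(-5) = 5)
k = -15 (k = -3*5 = -15)
k*U = -15*20 = -300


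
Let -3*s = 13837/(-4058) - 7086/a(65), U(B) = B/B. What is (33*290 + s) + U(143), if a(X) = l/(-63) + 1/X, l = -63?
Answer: 1593355471/133914 ≈ 11898.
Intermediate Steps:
U(B) = 1
a(X) = 1 + 1/X (a(X) = -63/(-63) + 1/X = -63*(-1/63) + 1/X = 1 + 1/X)
s = 311664577/133914 (s = -(13837/(-4058) - 7086*65/(1 + 65))/3 = -(13837*(-1/4058) - 7086/((1/65)*66))/3 = -(-13837/4058 - 7086/66/65)/3 = -(-13837/4058 - 7086*65/66)/3 = -(-13837/4058 - 76765/11)/3 = -⅓*(-311664577/44638) = 311664577/133914 ≈ 2327.3)
(33*290 + s) + U(143) = (33*290 + 311664577/133914) + 1 = (9570 + 311664577/133914) + 1 = 1593221557/133914 + 1 = 1593355471/133914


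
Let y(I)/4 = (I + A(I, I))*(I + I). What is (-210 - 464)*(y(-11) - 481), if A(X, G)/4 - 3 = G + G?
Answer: -4835950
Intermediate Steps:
A(X, G) = 12 + 8*G (A(X, G) = 12 + 4*(G + G) = 12 + 4*(2*G) = 12 + 8*G)
y(I) = 8*I*(12 + 9*I) (y(I) = 4*((I + (12 + 8*I))*(I + I)) = 4*((12 + 9*I)*(2*I)) = 4*(2*I*(12 + 9*I)) = 8*I*(12 + 9*I))
(-210 - 464)*(y(-11) - 481) = (-210 - 464)*(24*(-11)*(4 + 3*(-11)) - 481) = -674*(24*(-11)*(4 - 33) - 481) = -674*(24*(-11)*(-29) - 481) = -674*(7656 - 481) = -674*7175 = -4835950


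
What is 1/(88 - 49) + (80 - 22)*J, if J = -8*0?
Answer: 1/39 ≈ 0.025641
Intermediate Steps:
J = 0
1/(88 - 49) + (80 - 22)*J = 1/(88 - 49) + (80 - 22)*0 = 1/39 + 58*0 = 1/39 + 0 = 1/39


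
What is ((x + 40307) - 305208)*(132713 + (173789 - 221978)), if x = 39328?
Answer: -19066332252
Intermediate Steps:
((x + 40307) - 305208)*(132713 + (173789 - 221978)) = ((39328 + 40307) - 305208)*(132713 + (173789 - 221978)) = (79635 - 305208)*(132713 - 48189) = -225573*84524 = -19066332252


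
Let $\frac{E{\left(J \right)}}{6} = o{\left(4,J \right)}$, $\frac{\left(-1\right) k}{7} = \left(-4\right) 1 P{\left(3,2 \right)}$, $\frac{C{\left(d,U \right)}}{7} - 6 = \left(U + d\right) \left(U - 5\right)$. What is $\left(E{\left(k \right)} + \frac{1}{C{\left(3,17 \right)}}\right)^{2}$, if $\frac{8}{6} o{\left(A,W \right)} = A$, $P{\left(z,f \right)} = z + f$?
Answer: $\frac{960814009}{2965284} \approx 324.02$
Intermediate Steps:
$P{\left(z,f \right)} = f + z$
$C{\left(d,U \right)} = 42 + 7 \left(-5 + U\right) \left(U + d\right)$ ($C{\left(d,U \right)} = 42 + 7 \left(U + d\right) \left(U - 5\right) = 42 + 7 \left(U + d\right) \left(-5 + U\right) = 42 + 7 \left(-5 + U\right) \left(U + d\right)$)
$o{\left(A,W \right)} = \frac{3 A}{4}$
$k = 140$ ($k = - 7 \left(-4\right) 1 \left(2 + 3\right) = - 7 \left(\left(-4\right) 5\right) = \left(-7\right) \left(-20\right) = 140$)
$E{\left(J \right)} = 18$ ($E{\left(J \right)} = 6 \cdot \frac{3}{4} \cdot 4 = 6 \cdot 3 = 18$)
$\left(E{\left(k \right)} + \frac{1}{C{\left(3,17 \right)}}\right)^{2} = \left(18 + \frac{1}{42 - 595 - 105 + 7 \cdot 17^{2} + 7 \cdot 17 \cdot 3}\right)^{2} = \left(18 + \frac{1}{42 - 595 - 105 + 7 \cdot 289 + 357}\right)^{2} = \left(18 + \frac{1}{42 - 595 - 105 + 2023 + 357}\right)^{2} = \left(18 + \frac{1}{1722}\right)^{2} = \left(\frac{30997}{1722}\right)^{2} = \frac{960814009}{2965284}$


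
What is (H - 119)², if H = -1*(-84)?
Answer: 1225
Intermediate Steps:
H = 84
(H - 119)² = (84 - 119)² = (-35)² = 1225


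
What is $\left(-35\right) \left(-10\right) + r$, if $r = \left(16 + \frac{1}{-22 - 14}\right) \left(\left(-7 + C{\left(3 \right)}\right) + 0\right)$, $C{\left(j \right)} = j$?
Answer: $\frac{2575}{9} \approx 286.11$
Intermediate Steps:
$r = - \frac{575}{9}$ ($r = \left(16 + \frac{1}{-22 - 14}\right) \left(\left(-7 + 3\right) + 0\right) = \left(16 + \frac{1}{-36}\right) \left(-4 + 0\right) = \left(16 - \frac{1}{36}\right) \left(-4\right) = \frac{575}{36} \left(-4\right) = - \frac{575}{9} \approx -63.889$)
$\left(-35\right) \left(-10\right) + r = \left(-35\right) \left(-10\right) - \frac{575}{9} = 350 - \frac{575}{9} = \frac{2575}{9}$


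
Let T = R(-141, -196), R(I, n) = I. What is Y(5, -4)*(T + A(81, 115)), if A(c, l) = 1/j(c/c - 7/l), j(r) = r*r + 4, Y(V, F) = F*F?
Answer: -36361196/16141 ≈ -2252.7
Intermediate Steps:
Y(V, F) = F²
j(r) = 4 + r² (j(r) = r² + 4 = 4 + r²)
T = -141
A(c, l) = 1/(4 + (1 - 7/l)²) (A(c, l) = 1/(4 + (c/c - 7/l)²) = 1/(4 + (1 - 7/l)²))
Y(5, -4)*(T + A(81, 115)) = (-4)²*(-141 + 115²/((-7 + 115)² + 4*115²)) = 16*(-141 + 13225/(108² + 4*13225)) = 16*(-141 + 13225/(11664 + 52900)) = 16*(-141 + 13225/64564) = 16*(-9090299/64564) = -36361196/16141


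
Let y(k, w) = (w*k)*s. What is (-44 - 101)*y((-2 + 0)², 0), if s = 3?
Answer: 0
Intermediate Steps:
y(k, w) = 3*k*w (y(k, w) = (w*k)*3 = (k*w)*3 = 3*k*w)
(-44 - 101)*y((-2 + 0)², 0) = (-44 - 101)*(3*(-2 + 0)²*0) = -435*(-2)²*0 = -435*4*0 = -145*0 = 0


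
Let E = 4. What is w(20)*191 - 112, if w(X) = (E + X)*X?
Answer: 91568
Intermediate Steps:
w(X) = X*(4 + X) (w(X) = (4 + X)*X = X*(4 + X))
w(20)*191 - 112 = (20*(4 + 20))*191 - 112 = (20*24)*191 - 112 = 480*191 - 112 = 91680 - 112 = 91568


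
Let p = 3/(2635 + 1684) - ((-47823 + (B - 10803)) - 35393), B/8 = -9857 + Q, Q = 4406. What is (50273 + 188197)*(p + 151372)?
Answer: 297655078533480/4319 ≈ 6.8918e+10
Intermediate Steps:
B = -43608 (B = 8*(-9857 + 4406) = 8*(-5451) = -43608)
p = 594411016/4319 (p = 3/(2635 + 1684) - ((-47823 + (-43608 - 10803)) - 35393) = 3/4319 - ((-47823 - 54411) - 35393) = (1/4319)*3 - (-102234 - 35393) = 3/4319 - 1*(-137627) = 3/4319 + 137627 = 594411016/4319 ≈ 1.3763e+5)
(50273 + 188197)*(p + 151372) = (50273 + 188197)*(594411016/4319 + 151372) = 238470*(1248186684/4319) = 297655078533480/4319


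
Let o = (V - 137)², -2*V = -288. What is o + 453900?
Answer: 453949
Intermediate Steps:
V = 144 (V = -½*(-288) = 144)
o = 49 (o = (144 - 137)² = 7² = 49)
o + 453900 = 49 + 453900 = 453949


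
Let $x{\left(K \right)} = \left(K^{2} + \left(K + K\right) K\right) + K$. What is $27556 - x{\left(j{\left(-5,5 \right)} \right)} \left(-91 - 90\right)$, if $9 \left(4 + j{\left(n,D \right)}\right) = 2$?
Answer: $\frac{934786}{27} \approx 34622.0$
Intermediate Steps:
$j{\left(n,D \right)} = - \frac{34}{9}$ ($j{\left(n,D \right)} = -4 + \frac{1}{9} \cdot 2 = -4 + \frac{2}{9} = - \frac{34}{9}$)
$x{\left(K \right)} = K + 3 K^{2}$ ($x{\left(K \right)} = \left(K^{2} + 2 K K\right) + K = \left(K^{2} + 2 K^{2}\right) + K = 3 K^{2} + K = K + 3 K^{2}$)
$27556 - x{\left(j{\left(-5,5 \right)} \right)} \left(-91 - 90\right) = 27556 - - \frac{34 \left(1 + 3 \left(- \frac{34}{9}\right)\right)}{9} \left(-91 - 90\right) = 27556 - - \frac{34 \left(1 - \frac{34}{3}\right)}{9} \left(-181\right) = 27556 - \left(- \frac{34}{9}\right) \left(- \frac{31}{3}\right) \left(-181\right) = 27556 - \frac{1054}{27} \left(-181\right) = 27556 - - \frac{190774}{27} = 27556 + \frac{190774}{27} = \frac{934786}{27}$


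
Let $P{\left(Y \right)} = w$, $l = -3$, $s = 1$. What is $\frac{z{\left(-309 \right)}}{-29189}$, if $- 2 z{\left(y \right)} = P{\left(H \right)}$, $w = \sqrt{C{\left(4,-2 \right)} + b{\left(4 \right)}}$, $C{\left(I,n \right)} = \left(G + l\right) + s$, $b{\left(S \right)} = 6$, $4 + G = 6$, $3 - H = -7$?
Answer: $\frac{\sqrt{6}}{58378} \approx 4.1959 \cdot 10^{-5}$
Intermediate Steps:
$H = 10$ ($H = 3 - -7 = 3 + 7 = 10$)
$G = 2$ ($G = -4 + 6 = 2$)
$C{\left(I,n \right)} = 0$ ($C{\left(I,n \right)} = \left(2 - 3\right) + 1 = -1 + 1 = 0$)
$w = \sqrt{6}$ ($w = \sqrt{0 + 6} = \sqrt{6} \approx 2.4495$)
$P{\left(Y \right)} = \sqrt{6}$
$z{\left(y \right)} = - \frac{\sqrt{6}}{2}$
$\frac{z{\left(-309 \right)}}{-29189} = \frac{\left(- \frac{1}{2}\right) \sqrt{6}}{-29189} = - \frac{\sqrt{6}}{2} \left(- \frac{1}{29189}\right) = \frac{\sqrt{6}}{58378}$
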